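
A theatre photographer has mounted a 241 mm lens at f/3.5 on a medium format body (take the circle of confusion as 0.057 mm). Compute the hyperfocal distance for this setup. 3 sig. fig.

291 m

Hyperfocal distance H = f²/(N·c) + f = 241²/(3.5 × 0.057) + 241 = 58081/0.1995 + 241 ≈ 291373.8 mm ≈ 291 m.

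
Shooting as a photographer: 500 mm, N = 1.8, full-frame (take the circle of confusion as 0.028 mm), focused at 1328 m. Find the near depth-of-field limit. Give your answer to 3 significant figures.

1050 m

Hyperfocal distance H = f²/(N·c) + f = 500²/(1.8 × 0.028) + 500 = 250000/0.0504 + 500 ≈ 4960817.5 mm ≈ 4961 m.
Near limit Dn = s·(H − f)/(H + s − 2f) = 1328000 × (4960817.5 − 500) / (4960817.5 + 1328000 − 2 × 500) = 1328000 × 4960317.5 / 6287817.5 ≈ 1047629 mm ≈ 1050 m.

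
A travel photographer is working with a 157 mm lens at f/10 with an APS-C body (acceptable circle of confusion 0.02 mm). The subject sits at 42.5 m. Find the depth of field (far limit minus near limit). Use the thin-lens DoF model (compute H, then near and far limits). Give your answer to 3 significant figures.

33.1 m

Hyperfocal distance H = f²/(N·c) + f = 157²/(10 × 0.02) + 157 = 24649/0.2 + 157 ≈ 123402.0 mm ≈ 123.4 m.
Near limit Dn = s·(H − f)/(H + s − 2f) = 42500 × (123402.0 − 157) / (123402.0 + 42500 − 2 × 157) = 42500 × 123245.0 / 165588.0 ≈ 31632 mm.
Far limit Df = s·(H − f)/(H − s) = 42500 × (123402.0 − 157) / (123402.0 − 42500) = 42500 × 123245.0 / 80902.0 ≈ 64744 mm.
Depth of field = Df − Dn = 64744 − 31632 ≈ 33112 mm ≈ 33.1 m.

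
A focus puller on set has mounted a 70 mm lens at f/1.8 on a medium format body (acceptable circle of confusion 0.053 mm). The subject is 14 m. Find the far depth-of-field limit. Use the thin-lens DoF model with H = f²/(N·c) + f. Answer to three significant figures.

Hyperfocal distance H = f²/(N·c) + f = 70²/(1.8 × 0.053) + 70 = 4900/0.0954 + 70 ≈ 51432.7 mm ≈ 51.43 m.
Far limit Df = s·(H − f)/(H − s) = 14000 × (51432.7 − 70) / (51432.7 − 14000) = 14000 × 51362.7 / 37432.7 ≈ 19210 mm ≈ 19.2 m.

19.2 m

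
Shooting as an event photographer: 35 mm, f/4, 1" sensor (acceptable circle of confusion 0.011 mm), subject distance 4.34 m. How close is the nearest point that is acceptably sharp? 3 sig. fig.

3.76 m

Hyperfocal distance H = f²/(N·c) + f = 35²/(4 × 0.011) + 35 = 1225/0.044 + 35 ≈ 27875.9 mm ≈ 27.88 m.
Near limit Dn = s·(H − f)/(H + s − 2f) = 4340 × (27875.9 − 35) / (27875.9 + 4340 − 2 × 35) = 4340 × 27840.9 / 32145.9 ≈ 3758.8 mm ≈ 3.76 m.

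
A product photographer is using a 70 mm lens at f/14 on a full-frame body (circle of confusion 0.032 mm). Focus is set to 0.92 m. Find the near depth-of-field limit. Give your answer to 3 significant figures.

Hyperfocal distance H = f²/(N·c) + f = 70²/(14 × 0.032) + 70 = 4900/0.448 + 70 ≈ 11007.5 mm ≈ 11.01 m.
Near limit Dn = s·(H − f)/(H + s − 2f) = 920 × (11007.5 − 70) / (11007.5 + 920 − 2 × 70) = 920 × 10937.5 / 11787.5 ≈ 853.66 mm ≈ 0.854 m.

0.854 m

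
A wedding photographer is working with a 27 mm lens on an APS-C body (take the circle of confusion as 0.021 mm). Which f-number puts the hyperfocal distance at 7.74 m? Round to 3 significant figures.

Rearrange H = f²/(N·c) + f for N: N = f² / ((H − f)·c).
N = 27² / ((7740 − 27) × 0.021) = 729 / 162.0 ≈ 4.50.

f/4.50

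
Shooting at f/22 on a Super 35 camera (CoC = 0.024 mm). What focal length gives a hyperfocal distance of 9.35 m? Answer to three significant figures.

70.0 mm

From H = f²/(N·c) + f, with f ≪ H: f ≈ √(H·N·c) = √(9350 × 22 × 0.024) = √4936.8 ≈ 70.26 mm.
Exact: f² + N·c·f − N·c·H = 0 ⇒ f = (−N·c + √((N·c)² + 4·N·c·H))/2 = (−0.528 + √19747)/2 ≈ 69.999 mm ≈ 70.0 mm.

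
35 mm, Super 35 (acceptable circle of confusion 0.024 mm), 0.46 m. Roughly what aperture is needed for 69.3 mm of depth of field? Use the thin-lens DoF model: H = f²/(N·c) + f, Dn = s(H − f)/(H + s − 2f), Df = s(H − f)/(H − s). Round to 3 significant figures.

f/9

Write h = H − f = f²/(N·c). The thin-lens limits are Dn = s·h/(h + (s−f)) and Df = s·h/(h − (s−f)), so DoF = Df − Dn = 2·s·(s−f)·h / (h² − (s−f)²).
That is a quadratic in h: DoF·h² − 2·s·(s−f)·h − DoF·(s−f)² = 0 ⇒ h = (s−f)·(s + √(s² + DoF²)) / DoF = 425 × (460 + √(460² + 69.3²)) / 69.3 = 425 × (460 + 465.191) / 69.3 ≈ 5674.0 mm.
Then N = f²/(c·h) = 35² / (0.024 × 5674.0) = 1225 / 136.18 ≈ 9.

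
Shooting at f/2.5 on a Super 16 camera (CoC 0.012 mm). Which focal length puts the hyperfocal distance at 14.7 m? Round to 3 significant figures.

From H = f²/(N·c) + f, with f ≪ H: f ≈ √(H·N·c) = √(14700 × 2.5 × 0.012) = √441.00 ≈ 21.00 mm.
The +f correction barely moves this — solving exactly, f² + N·c·f − N·c·H = 0 ⇒ f = (−N·c + √((N·c)² + 4·N·c·H))/2 = (−0.03 + √1764.0)/2 ≈ 20.985 mm, so f ≈ 21.0 mm.

21.0 mm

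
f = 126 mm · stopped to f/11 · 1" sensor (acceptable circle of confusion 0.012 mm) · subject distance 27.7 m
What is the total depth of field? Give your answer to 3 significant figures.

Hyperfocal distance H = f²/(N·c) + f = 126²/(11 × 0.012) + 126 = 15876/0.132 + 126 ≈ 120398.7 mm ≈ 120.4 m.
Near limit Dn = s·(H − f)/(H + s − 2f) = 27700 × (120398.7 − 126) / (120398.7 + 27700 − 2 × 126) = 27700 × 120272.7 / 147846.7 ≈ 22534 mm.
Far limit Df = s·(H − f)/(H − s) = 27700 × (120398.7 − 126) / (120398.7 − 27700) = 27700 × 120272.7 / 92698.7 ≈ 35940 mm.
Depth of field = Df − Dn = 35940 − 22534 ≈ 13406 mm ≈ 13.4 m.

13.4 m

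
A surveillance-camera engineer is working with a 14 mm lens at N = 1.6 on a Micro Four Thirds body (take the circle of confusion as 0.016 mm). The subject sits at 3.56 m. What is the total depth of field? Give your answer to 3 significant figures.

Hyperfocal distance H = f²/(N·c) + f = 14²/(1.6 × 0.016) + 14 = 196/0.0256 + 14 ≈ 7670.2 mm ≈ 7.670 m.
Near limit Dn = s·(H − f)/(H + s − 2f) = 3560 × (7670.2 − 14) / (7670.2 + 3560 − 2 × 14) = 3560 × 7656.2 / 11202.2 ≈ 2433.1 mm.
Far limit Df = s·(H − f)/(H − s) = 3560 × (7670.2 − 14) / (7670.2 − 3560) = 3560 × 7656.2 / 4110.2 ≈ 6631.3 mm.
Depth of field = Df − Dn = 6631.3 − 2433.1 ≈ 4198.2 mm ≈ 4.20 m.

4.20 m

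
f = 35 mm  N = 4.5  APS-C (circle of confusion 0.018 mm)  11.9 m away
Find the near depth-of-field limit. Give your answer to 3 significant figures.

6.67 m

Hyperfocal distance H = f²/(N·c) + f = 35²/(4.5 × 0.018) + 35 = 1225/0.081 + 35 ≈ 15158.5 mm ≈ 15.16 m.
Near limit Dn = s·(H − f)/(H + s − 2f) = 11900 × (15158.5 − 35) / (15158.5 + 11900 − 2 × 35) = 11900 × 15123.5 / 26988.5 ≈ 6668.4 mm ≈ 6.67 m.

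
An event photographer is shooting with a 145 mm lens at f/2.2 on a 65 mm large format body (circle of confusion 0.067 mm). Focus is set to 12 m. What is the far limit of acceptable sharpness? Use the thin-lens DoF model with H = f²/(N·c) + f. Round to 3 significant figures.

13.1 m

Hyperfocal distance H = f²/(N·c) + f = 145²/(2.2 × 0.067) + 145 = 21025/0.1474 + 145 ≈ 142784.1 mm ≈ 142.8 m.
Far limit Df = s·(H − f)/(H − s) = 12000 × (142784.1 − 145) / (142784.1 − 12000) = 12000 × 142639.1 / 130784.1 ≈ 13088 mm ≈ 13.1 m.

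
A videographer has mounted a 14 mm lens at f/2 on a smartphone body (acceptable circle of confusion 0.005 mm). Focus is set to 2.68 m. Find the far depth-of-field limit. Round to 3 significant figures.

Hyperfocal distance H = f²/(N·c) + f = 14²/(2 × 0.005) + 14 = 196/0.01 + 14 ≈ 19614.0 mm ≈ 19.61 m.
Far limit Df = s·(H − f)/(H − s) = 2680 × (19614.0 − 14) / (19614.0 − 2680) = 2680 × 19600.0 / 16934.0 ≈ 3101.9 mm ≈ 3.10 m.

3.10 m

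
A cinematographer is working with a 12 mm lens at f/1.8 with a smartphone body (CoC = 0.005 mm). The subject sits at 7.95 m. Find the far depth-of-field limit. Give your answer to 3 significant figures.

15.8 m

Hyperfocal distance H = f²/(N·c) + f = 12²/(1.8 × 0.005) + 12 = 144/0.009 + 12 ≈ 16012.0 mm ≈ 16.01 m.
Far limit Df = s·(H − f)/(H − s) = 7950 × (16012.0 − 12) / (16012.0 − 7950) = 7950 × 16000.0 / 8062.0 ≈ 15778 mm ≈ 15.8 m.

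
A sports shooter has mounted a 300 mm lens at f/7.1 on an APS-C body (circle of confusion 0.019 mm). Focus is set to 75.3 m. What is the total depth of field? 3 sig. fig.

17.1 m

Hyperfocal distance H = f²/(N·c) + f = 300²/(7.1 × 0.019) + 300 = 90000/0.1349 + 300 ≈ 667460.9 mm ≈ 667.5 m.
Near limit Dn = s·(H − f)/(H + s − 2f) = 75300 × (667460.9 − 300) / (667460.9 + 75300 − 2 × 300) = 75300 × 667160.9 / 742160.9 ≈ 67690 mm.
Far limit Df = s·(H − f)/(H − s) = 75300 × (667460.9 − 300) / (667460.9 − 75300) = 75300 × 667160.9 / 592160.9 ≈ 84837 mm.
Depth of field = Df − Dn = 84837 − 67690 ≈ 17147 mm ≈ 17.1 m.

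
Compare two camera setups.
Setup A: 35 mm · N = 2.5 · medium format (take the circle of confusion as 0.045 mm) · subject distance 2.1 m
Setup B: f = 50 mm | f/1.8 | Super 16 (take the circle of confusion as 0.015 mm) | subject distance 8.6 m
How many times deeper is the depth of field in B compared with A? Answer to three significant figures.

1.94

Setup A: H = 35²/(2.5×0.045) + 35 ≈ 10923.9 mm; DoF = Df − Dn = 2591.45 − 1765.24 ≈ 826.21 mm.
Setup B: H = 50²/(1.8×0.015) + 50 ≈ 92642.6 mm; DoF = Df − Dn = 9474.9 − 7873.0 ≈ 1601.9 mm.
Ratio = 1601.9 / 826.21 ≈ 1.94.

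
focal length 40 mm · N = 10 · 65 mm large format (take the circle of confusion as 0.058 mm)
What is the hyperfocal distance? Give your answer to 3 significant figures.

Hyperfocal distance H = f²/(N·c) + f = 40²/(10 × 0.058) + 40 = 1600/0.58 + 40 ≈ 2798.6 mm ≈ 2.80 m.

2.80 m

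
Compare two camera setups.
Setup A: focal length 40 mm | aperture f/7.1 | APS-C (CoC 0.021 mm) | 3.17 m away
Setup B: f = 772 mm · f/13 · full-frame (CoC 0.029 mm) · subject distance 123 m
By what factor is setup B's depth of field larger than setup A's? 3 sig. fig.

9.47

Setup A: H = 40²/(7.1×0.021) + 40 ≈ 10771.1 mm; DoF = Df − Dn = 4475.4 − 2454.2 ≈ 2021.2 mm.
Setup B: H = 772²/(13×0.029) + 772 ≈ 1581631.4 mm; DoF = Df − Dn = 133307 − 114172 ≈ 19135 mm.
Ratio = 19135 / 2021.2 ≈ 9.47.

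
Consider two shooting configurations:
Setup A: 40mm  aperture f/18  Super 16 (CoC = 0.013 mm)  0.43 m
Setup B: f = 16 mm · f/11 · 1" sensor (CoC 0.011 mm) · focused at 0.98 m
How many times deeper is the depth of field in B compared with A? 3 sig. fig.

22.9

Setup A: H = 40²/(18×0.013) + 40 ≈ 6877.6 mm; DoF = Df − Dn = 456.010 − 406.797 ≈ 49.213 mm.
Setup B: H = 16²/(11×0.011) + 16 ≈ 2131.7 mm; DoF = Df − Dn = 1800.3 − 673.2 ≈ 1127.1 mm.
Ratio = 1127.1 / 49.213 ≈ 22.9.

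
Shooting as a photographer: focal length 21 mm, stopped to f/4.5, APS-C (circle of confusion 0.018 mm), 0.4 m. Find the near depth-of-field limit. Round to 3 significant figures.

Hyperfocal distance H = f²/(N·c) + f = 21²/(4.5 × 0.018) + 21 = 441/0.081 + 21 ≈ 5465.4 mm ≈ 5.465 m.
Near limit Dn = s·(H − f)/(H + s − 2f) = 400 × (5465.4 − 21) / (5465.4 + 400 − 2 × 21) = 400 × 5444.4 / 5823.4 ≈ 373.97 mm.

374 mm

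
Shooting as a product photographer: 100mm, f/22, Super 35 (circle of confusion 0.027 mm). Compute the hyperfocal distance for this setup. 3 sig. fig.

Hyperfocal distance H = f²/(N·c) + f = 100²/(22 × 0.027) + 100 = 10000/0.594 + 100 ≈ 16935.0 mm ≈ 16.9 m.

16.9 m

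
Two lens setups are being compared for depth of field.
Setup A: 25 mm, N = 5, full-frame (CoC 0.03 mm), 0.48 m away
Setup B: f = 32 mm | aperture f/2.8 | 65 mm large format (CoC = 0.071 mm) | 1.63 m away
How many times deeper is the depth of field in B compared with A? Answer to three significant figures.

10.5

Setup A: H = 25²/(5×0.03) + 25 ≈ 4191.7 mm; DoF = Df − Dn = 538.84 − 432.74 ≈ 106.10 mm.
Setup B: H = 32²/(2.8×0.071) + 32 ≈ 5182.9 mm; DoF = Df − Dn = 2363.1 − 1244.1 ≈ 1119.0 mm.
Ratio = 1119.0 / 106.10 ≈ 10.5.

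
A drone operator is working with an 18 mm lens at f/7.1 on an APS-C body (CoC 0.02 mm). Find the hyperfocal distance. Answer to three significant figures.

2.30 m

Hyperfocal distance H = f²/(N·c) + f = 18²/(7.1 × 0.02) + 18 = 324/0.142 + 18 ≈ 2299.7 mm ≈ 2.30 m.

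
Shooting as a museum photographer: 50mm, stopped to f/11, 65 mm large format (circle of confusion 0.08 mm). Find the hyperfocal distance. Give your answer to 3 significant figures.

2.89 m

Hyperfocal distance H = f²/(N·c) + f = 50²/(11 × 0.08) + 50 = 2500/0.88 + 50 ≈ 2890.9 mm ≈ 2.89 m.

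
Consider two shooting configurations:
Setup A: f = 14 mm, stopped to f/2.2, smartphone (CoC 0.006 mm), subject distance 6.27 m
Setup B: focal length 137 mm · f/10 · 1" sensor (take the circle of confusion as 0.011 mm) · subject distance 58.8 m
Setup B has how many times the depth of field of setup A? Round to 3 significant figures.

Setup A: H = 14²/(2.2×0.006) + 14 ≈ 14862.5 mm; DoF = Df − Dn = 10835.0 − 4411.4 ≈ 6423.6 mm.
Setup B: H = 137²/(10×0.011) + 137 ≈ 170764.3 mm; DoF = Df − Dn = 89608 − 43756 ≈ 45852 mm.
Ratio = 45852 / 6423.6 ≈ 7.14.

7.14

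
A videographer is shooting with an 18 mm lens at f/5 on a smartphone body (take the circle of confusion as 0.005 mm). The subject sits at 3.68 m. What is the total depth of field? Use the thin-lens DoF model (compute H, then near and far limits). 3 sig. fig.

Hyperfocal distance H = f²/(N·c) + f = 18²/(5 × 0.005) + 18 = 324/0.025 + 18 ≈ 12978.0 mm ≈ 12.98 m.
Near limit Dn = s·(H − f)/(H + s − 2f) = 3680 × (12978.0 − 18) / (12978.0 + 3680 − 2 × 18) = 3680 × 12960.0 / 16622.0 ≈ 2869.3 mm.
Far limit Df = s·(H − f)/(H − s) = 3680 × (12978.0 − 18) / (12978.0 − 3680) = 3680 × 12960.0 / 9298.0 ≈ 5129.4 mm.
Depth of field = Df − Dn = 5129.4 − 2869.3 ≈ 2260.1 mm ≈ 2.26 m.

2.26 m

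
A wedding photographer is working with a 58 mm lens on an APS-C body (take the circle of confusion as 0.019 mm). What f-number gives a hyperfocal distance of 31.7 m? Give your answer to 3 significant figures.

Rearrange H = f²/(N·c) + f for N: N = f² / ((H − f)·c).
N = 58² / ((31700 − 58) × 0.019) = 3364 / 601.2 ≈ 5.60.

f/5.60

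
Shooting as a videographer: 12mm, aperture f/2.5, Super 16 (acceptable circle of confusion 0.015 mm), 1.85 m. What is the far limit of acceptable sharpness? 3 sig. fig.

Hyperfocal distance H = f²/(N·c) + f = 12²/(2.5 × 0.015) + 12 = 144/0.0375 + 12 ≈ 3852.0 mm ≈ 3.852 m.
Far limit Df = s·(H − f)/(H − s) = 1850 × (3852.0 − 12) / (3852.0 − 1850) = 1850 × 3840.0 / 2002.0 ≈ 3548.5 mm ≈ 3.55 m.

3.55 m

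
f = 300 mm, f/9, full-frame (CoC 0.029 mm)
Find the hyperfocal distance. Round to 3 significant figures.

345 m

Hyperfocal distance H = f²/(N·c) + f = 300²/(9 × 0.029) + 300 = 90000/0.261 + 300 ≈ 345127.6 mm ≈ 345 m.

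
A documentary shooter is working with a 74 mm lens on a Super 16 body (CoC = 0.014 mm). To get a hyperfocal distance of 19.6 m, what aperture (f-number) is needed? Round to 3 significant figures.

f/20

Rearrange H = f²/(N·c) + f for N: N = f² / ((H − f)·c).
N = 74² / ((19600 − 74) × 0.014) = 5476 / 273.4 ≈ 20.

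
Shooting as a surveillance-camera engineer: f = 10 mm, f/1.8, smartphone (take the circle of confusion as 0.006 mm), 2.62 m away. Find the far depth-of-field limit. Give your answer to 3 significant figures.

Hyperfocal distance H = f²/(N·c) + f = 10²/(1.8 × 0.006) + 10 = 100/0.0108 + 10 ≈ 9269.3 mm ≈ 9.269 m.
Far limit Df = s·(H − f)/(H − s) = 2620 × (9269.3 − 10) / (9269.3 − 2620) = 2620 × 9259.3 / 6649.3 ≈ 3648.4 mm ≈ 3.65 m.

3.65 m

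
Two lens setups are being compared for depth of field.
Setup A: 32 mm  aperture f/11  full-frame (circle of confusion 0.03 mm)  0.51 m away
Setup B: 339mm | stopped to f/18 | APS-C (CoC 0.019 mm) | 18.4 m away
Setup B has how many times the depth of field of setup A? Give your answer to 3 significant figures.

12.3

Setup A: H = 32²/(11×0.03) + 32 ≈ 3135.0 mm; DoF = Df − Dn = 602.87 − 441.92 ≈ 160.95 mm.
Setup B: H = 339²/(18×0.019) + 339 ≈ 336365.3 mm; DoF = Df − Dn = 19445.2 − 17461.5 ≈ 1983.7 mm.
Ratio = 1983.7 / 160.95 ≈ 12.3.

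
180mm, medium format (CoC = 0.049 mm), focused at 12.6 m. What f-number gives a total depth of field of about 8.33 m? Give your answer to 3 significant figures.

f/16

Write h = H − f = f²/(N·c). The thin-lens limits are Dn = s·h/(h + (s−f)) and Df = s·h/(h − (s−f)), so DoF = Df − Dn = 2·s·(s−f)·h / (h² − (s−f)²).
That is a quadratic in h: DoF·h² − 2·s·(s−f)·h − DoF·(s−f)² = 0 ⇒ h = (s−f)·(s + √(s² + DoF²)) / DoF = 12420 × (12600 + √(12600² + 8330²)) / 8330 = 12420 × (12600 + 15104.6) / 8330 ≈ 41307 mm.
Then N = f²/(c·h) = 180² / (0.049 × 41307) = 32400 / 2024.1 ≈ 16.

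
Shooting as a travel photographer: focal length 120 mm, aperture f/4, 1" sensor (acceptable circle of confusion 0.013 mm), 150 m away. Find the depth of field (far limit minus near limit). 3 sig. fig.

Hyperfocal distance H = f²/(N·c) + f = 120²/(4 × 0.013) + 120 = 14400/0.052 + 120 ≈ 277043.1 mm ≈ 277.0 m.
Near limit Dn = s·(H − f)/(H + s − 2f) = 150000 × (277043.1 − 120) / (277043.1 + 150000 − 2 × 120) = 150000 × 276923.1 / 426803.1 ≈ 97325 mm.
Far limit Df = s·(H − f)/(H − s) = 150000 × (277043.1 − 120) / (277043.1 − 150000) = 150000 × 276923.1 / 127043.1 ≈ 326964 mm.
Depth of field = Df − Dn = 326964 − 97325 ≈ 229639 mm ≈ 230 m.

230 m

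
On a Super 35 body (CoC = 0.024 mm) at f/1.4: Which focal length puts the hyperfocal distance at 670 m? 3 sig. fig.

From H = f²/(N·c) + f, with f ≪ H: f ≈ √(H·N·c) = √(670000 × 1.4 × 0.024) = √22512 ≈ 150.0 mm.
The +f correction barely moves this — solving exactly, f² + N·c·f − N·c·H = 0 ⇒ f = (−N·c + √((N·c)² + 4·N·c·H))/2 = (−0.0336 + √90048)/2 ≈ 150.02 mm, so f ≈ 150 mm.

150 mm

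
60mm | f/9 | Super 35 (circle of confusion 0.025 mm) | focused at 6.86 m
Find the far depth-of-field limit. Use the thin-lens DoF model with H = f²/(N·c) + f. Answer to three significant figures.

Hyperfocal distance H = f²/(N·c) + f = 60²/(9 × 0.025) + 60 = 3600/0.225 + 60 ≈ 16060.0 mm ≈ 16.06 m.
Far limit Df = s·(H − f)/(H − s) = 6860 × (16060.0 − 60) / (16060.0 − 6860) = 6860 × 16000.0 / 9200.0 ≈ 11930 mm ≈ 11.9 m.

11.9 m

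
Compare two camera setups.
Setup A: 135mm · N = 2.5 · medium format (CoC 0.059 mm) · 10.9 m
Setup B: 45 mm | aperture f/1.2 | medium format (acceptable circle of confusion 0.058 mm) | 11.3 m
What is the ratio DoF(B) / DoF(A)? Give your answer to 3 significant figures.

5.37

Setup A: H = 135²/(2.5×0.059) + 135 ≈ 123694.3 mm; DoF = Df − Dn = 11940.3 − 10026.5 ≈ 1913.8 mm.
Setup B: H = 45²/(1.2×0.058) + 45 ≈ 29139.8 mm; DoF = Df − Dn = 18429 − 8148 ≈ 10281 mm.
Ratio = 10281 / 1913.8 ≈ 5.37.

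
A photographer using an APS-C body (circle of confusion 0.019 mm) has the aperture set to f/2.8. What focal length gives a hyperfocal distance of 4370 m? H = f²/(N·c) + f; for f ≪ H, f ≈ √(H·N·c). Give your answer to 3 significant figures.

482 mm

From H = f²/(N·c) + f, with f ≪ H: f ≈ √(H·N·c) = √(4370000 × 2.8 × 0.019) = √232484 ≈ 482.2 mm.
The +f correction barely moves this — solving exactly, f² + N·c·f − N·c·H = 0 ⇒ f = (−N·c + √((N·c)² + 4·N·c·H))/2 = (−0.0532 + √929936)/2 ≈ 482.14 mm, so f ≈ 482 mm.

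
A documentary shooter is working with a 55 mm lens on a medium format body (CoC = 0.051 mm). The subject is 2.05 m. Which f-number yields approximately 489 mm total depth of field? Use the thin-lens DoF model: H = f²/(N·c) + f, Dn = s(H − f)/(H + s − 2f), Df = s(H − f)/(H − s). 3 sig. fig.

Write h = H − f = f²/(N·c). The thin-lens limits are Dn = s·h/(h + (s−f)) and Df = s·h/(h − (s−f)), so DoF = Df − Dn = 2·s·(s−f)·h / (h² − (s−f)²).
That is a quadratic in h: DoF·h² − 2·s·(s−f)·h − DoF·(s−f)² = 0 ⇒ h = (s−f)·(s + √(s² + DoF²)) / DoF = 1995 × (2050 + √(2050² + 489²)) / 489 = 1995 × (2050 + 2107.52) / 489 ≈ 16962 mm.
Then N = f²/(c·h) = 55² / (0.051 × 16962) = 3025 / 865.04 ≈ 3.50.

f/3.50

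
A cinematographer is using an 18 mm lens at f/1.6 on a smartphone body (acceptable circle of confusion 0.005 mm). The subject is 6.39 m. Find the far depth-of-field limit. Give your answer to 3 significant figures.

Hyperfocal distance H = f²/(N·c) + f = 18²/(1.6 × 0.005) + 18 = 324/0.008 + 18 ≈ 40518.0 mm ≈ 40.52 m.
Far limit Df = s·(H − f)/(H − s) = 6390 × (40518.0 − 18) / (40518.0 − 6390) = 6390 × 40500.0 / 34128.0 ≈ 7583.1 mm ≈ 7.58 m.

7.58 m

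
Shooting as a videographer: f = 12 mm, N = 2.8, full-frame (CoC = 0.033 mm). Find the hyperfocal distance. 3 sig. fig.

1.57 m

Hyperfocal distance H = f²/(N·c) + f = 12²/(2.8 × 0.033) + 12 = 144/0.0924 + 12 ≈ 1570.4 mm ≈ 1.57 m.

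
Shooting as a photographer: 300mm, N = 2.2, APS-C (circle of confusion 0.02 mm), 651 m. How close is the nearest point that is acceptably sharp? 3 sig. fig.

Hyperfocal distance H = f²/(N·c) + f = 300²/(2.2 × 0.02) + 300 = 90000/0.044 + 300 ≈ 2045754.5 mm ≈ 2046 m.
Near limit Dn = s·(H − f)/(H + s − 2f) = 651000 × (2045754.5 − 300) / (2045754.5 + 651000 − 2 × 300) = 651000 × 2045454.5 / 2696154.5 ≈ 493885 mm ≈ 494 m.

494 m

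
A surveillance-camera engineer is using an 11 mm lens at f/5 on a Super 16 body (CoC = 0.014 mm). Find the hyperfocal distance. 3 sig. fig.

Hyperfocal distance H = f²/(N·c) + f = 11²/(5 × 0.014) + 11 = 121/0.07 + 11 ≈ 1739.6 mm ≈ 1.74 m.

1.74 m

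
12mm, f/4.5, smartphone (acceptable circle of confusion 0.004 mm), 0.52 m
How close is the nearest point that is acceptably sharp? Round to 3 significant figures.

Hyperfocal distance H = f²/(N·c) + f = 12²/(4.5 × 0.004) + 12 = 144/0.018 + 12 ≈ 8012.0 mm ≈ 8.012 m.
Near limit Dn = s·(H − f)/(H + s − 2f) = 520 × (8012.0 − 12) / (8012.0 + 520 − 2 × 12) = 520 × 8000.0 / 8508.0 ≈ 488.95 mm.

489 mm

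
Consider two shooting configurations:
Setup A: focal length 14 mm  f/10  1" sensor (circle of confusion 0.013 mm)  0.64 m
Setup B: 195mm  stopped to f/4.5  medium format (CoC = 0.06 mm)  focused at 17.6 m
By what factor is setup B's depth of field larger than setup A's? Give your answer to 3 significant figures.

6.88

Setup A: H = 14²/(10×0.013) + 14 ≈ 1521.7 mm; DoF = Df − Dn = 1094.40 − 452.23 ≈ 642.17 mm.
Setup B: H = 195²/(4.5×0.06) + 195 ≈ 141028.3 mm; DoF = Df − Dn = 20081.8 − 15664.1 ≈ 4417.7 mm.
Ratio = 4417.7 / 642.17 ≈ 6.88.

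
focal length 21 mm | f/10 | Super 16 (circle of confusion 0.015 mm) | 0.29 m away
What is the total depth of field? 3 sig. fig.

53.5 mm

Hyperfocal distance H = f²/(N·c) + f = 21²/(10 × 0.015) + 21 = 441/0.15 + 21 ≈ 2961.0 mm ≈ 2.961 m.
Near limit Dn = s·(H − f)/(H + s − 2f) = 290 × (2961.0 − 21) / (2961.0 + 290 − 2 × 21) = 290 × 2940.0 / 3209.0 ≈ 265.690 mm.
Far limit Df = s·(H − f)/(H − s) = 290 × (2961.0 − 21) / (2961.0 − 290) = 290 × 2940.0 / 2671.0 ≈ 319.206 mm.
Depth of field = Df − Dn = 319.206 − 265.690 ≈ 53.516 mm.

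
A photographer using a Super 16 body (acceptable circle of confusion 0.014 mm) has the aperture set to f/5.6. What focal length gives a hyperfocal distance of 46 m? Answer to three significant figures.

60.0 mm

From H = f²/(N·c) + f, with f ≪ H: f ≈ √(H·N·c) = √(46000 × 5.6 × 0.014) = √3606.4 ≈ 60.05 mm.
Exact: f² + N·c·f − N·c·H = 0 ⇒ f = (−N·c + √((N·c)² + 4·N·c·H))/2 = (−0.0784 + √14426)/2 ≈ 60.014 mm ≈ 60.0 mm.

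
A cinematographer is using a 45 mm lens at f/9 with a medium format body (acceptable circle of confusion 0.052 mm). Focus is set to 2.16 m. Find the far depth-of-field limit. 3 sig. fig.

Hyperfocal distance H = f²/(N·c) + f = 45²/(9 × 0.052) + 45 = 2025/0.468 + 45 ≈ 4371.9 mm ≈ 4.372 m.
Far limit Df = s·(H − f)/(H − s) = 2160 × (4371.9 − 45) / (4371.9 − 2160) = 2160 × 4326.9 / 2211.9 ≈ 4225.4 mm ≈ 4.23 m.

4.23 m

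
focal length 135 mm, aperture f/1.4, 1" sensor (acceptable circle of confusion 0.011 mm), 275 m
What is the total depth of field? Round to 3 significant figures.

135 m

Hyperfocal distance H = f²/(N·c) + f = 135²/(1.4 × 0.011) + 135 = 18225/0.0154 + 135 ≈ 1183576.6 mm ≈ 1184 m.
Near limit Dn = s·(H − f)/(H + s − 2f) = 275000 × (1183576.6 − 135) / (1183576.6 + 275000 − 2 × 135) = 275000 × 1183441.6 / 1458306.6 ≈ 223167 mm.
Far limit Df = s·(H − f)/(H − s) = 275000 × (1183576.6 − 135) / (1183576.6 − 275000) = 275000 × 1183441.6 / 908576.6 ≈ 358194 mm.
Depth of field = Df − Dn = 358194 − 223167 ≈ 135027 mm ≈ 135 m.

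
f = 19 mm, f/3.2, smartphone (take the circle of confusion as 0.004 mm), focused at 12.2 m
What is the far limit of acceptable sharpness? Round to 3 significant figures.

21.5 m

Hyperfocal distance H = f²/(N·c) + f = 19²/(3.2 × 0.004) + 19 = 361/0.0128 + 19 ≈ 28222.1 mm ≈ 28.22 m.
Far limit Df = s·(H − f)/(H − s) = 12200 × (28222.1 − 19) / (28222.1 − 12200) = 12200 × 28203.1 / 16022.1 ≈ 21475 mm ≈ 21.5 m.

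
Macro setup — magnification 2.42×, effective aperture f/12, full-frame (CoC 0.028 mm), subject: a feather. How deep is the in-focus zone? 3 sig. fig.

At magnification m, DoF ≈ 2·N_eff·c/m² = 2 × 12 × 0.028 / 2.42² = 0.672 / 5.856 ≈ 0.115 mm.

0.115 mm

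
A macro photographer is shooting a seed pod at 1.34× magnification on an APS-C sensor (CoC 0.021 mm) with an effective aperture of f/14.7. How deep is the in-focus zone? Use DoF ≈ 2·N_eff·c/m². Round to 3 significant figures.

0.344 mm

At magnification m, DoF ≈ 2·N_eff·c/m² = 2 × 14.7 × 0.021 / 1.34² = 0.6174 / 1.796 ≈ 0.344 mm.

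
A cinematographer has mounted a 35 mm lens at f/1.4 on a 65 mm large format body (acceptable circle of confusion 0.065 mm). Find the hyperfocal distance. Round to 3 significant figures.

13.5 m

Hyperfocal distance H = f²/(N·c) + f = 35²/(1.4 × 0.065) + 35 = 1225/0.091 + 35 ≈ 13496.5 mm ≈ 13.5 m.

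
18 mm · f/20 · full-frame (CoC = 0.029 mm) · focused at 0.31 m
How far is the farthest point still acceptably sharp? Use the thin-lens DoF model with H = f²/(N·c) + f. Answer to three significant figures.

0.650 m

Hyperfocal distance H = f²/(N·c) + f = 18²/(20 × 0.029) + 18 = 324/0.58 + 18 ≈ 576.6 mm ≈ 0.577 m.
Far limit Df = s·(H − f)/(H − s) = 310 × (576.6 − 18) / (576.6 − 310) = 310 × 558.6 / 266.6 ≈ 649.51 mm ≈ 0.650 m.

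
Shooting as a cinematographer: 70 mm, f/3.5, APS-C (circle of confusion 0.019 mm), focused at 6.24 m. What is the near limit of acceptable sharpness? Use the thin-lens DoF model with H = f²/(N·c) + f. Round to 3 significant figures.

5.76 m

Hyperfocal distance H = f²/(N·c) + f = 70²/(3.5 × 0.019) + 70 = 4900/0.0665 + 70 ≈ 73754.2 mm ≈ 73.75 m.
Near limit Dn = s·(H − f)/(H + s − 2f) = 6240 × (73754.2 − 70) / (73754.2 + 6240 − 2 × 70) = 6240 × 73684.2 / 79854.2 ≈ 5757.9 mm ≈ 5.76 m.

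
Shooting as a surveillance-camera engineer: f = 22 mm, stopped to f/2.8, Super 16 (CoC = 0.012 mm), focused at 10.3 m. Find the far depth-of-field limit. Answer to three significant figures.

36.0 m

Hyperfocal distance H = f²/(N·c) + f = 22²/(2.8 × 0.012) + 22 = 484/0.0336 + 22 ≈ 14426.8 mm ≈ 14.43 m.
Far limit Df = s·(H − f)/(H − s) = 10300 × (14426.8 − 22) / (14426.8 − 10300) = 10300 × 14404.8 / 4126.8 ≈ 35953 mm ≈ 36.0 m.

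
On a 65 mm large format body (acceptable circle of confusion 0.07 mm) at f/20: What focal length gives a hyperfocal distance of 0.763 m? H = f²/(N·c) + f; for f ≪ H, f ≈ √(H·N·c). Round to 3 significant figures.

From H = f²/(N·c) + f, with f ≪ H: f ≈ √(H·N·c) = √(763 × 20 × 0.07) = √1068.2 ≈ 32.68 mm.
Exact: f² + N·c·f − N·c·H = 0 ⇒ f = (−N·c + √((N·c)² + 4·N·c·H))/2 = (−1.4 + √4274.8)/2 ≈ 31.991 mm ≈ 32.0 mm.

32.0 mm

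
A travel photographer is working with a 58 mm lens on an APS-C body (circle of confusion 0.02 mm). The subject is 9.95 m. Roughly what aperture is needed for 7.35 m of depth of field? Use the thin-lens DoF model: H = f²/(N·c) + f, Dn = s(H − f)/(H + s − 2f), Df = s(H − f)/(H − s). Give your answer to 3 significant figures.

Write h = H − f = f²/(N·c). The thin-lens limits are Dn = s·h/(h + (s−f)) and Df = s·h/(h − (s−f)), so DoF = Df − Dn = 2·s·(s−f)·h / (h² − (s−f)²).
That is a quadratic in h: DoF·h² − 2·s·(s−f)·h − DoF·(s−f)² = 0 ⇒ h = (s−f)·(s + √(s² + DoF²)) / DoF = 9892 × (9950 + √(9950² + 7350²)) / 7350 = 9892 × (9950 + 12370.3) / 7350 ≈ 30040 mm.
Then N = f²/(c·h) = 58² / (0.02 × 30040) = 3364 / 600.80 ≈ 5.60.

f/5.60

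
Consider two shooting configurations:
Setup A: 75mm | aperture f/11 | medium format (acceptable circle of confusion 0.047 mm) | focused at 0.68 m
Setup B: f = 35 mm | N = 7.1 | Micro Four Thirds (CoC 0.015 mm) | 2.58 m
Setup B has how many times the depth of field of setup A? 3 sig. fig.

Setup A: H = 75²/(11×0.047) + 75 ≈ 10955.1 mm; DoF = Df − Dn = 720.039 − 644.180 ≈ 75.859 mm.
Setup B: H = 35²/(7.1×0.015) + 35 ≈ 11537.3 mm; DoF = Df − Dn = 3313.0 − 2112.6 ≈ 1200.4 mm.
Ratio = 1200.4 / 75.859 ≈ 15.8.

15.8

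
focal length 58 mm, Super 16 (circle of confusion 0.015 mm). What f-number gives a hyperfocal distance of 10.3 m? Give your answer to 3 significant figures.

f/21.9

Rearrange H = f²/(N·c) + f for N: N = f² / ((H − f)·c).
N = 58² / ((10300 − 58) × 0.015) = 3364 / 153.6 ≈ 21.9.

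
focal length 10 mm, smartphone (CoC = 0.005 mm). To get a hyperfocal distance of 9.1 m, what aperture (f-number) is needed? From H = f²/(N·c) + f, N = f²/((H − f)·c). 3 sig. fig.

Rearrange H = f²/(N·c) + f for N: N = f² / ((H − f)·c).
N = 10² / ((9100 − 10) × 0.005) = 100 / 45.45 ≈ 2.20.

f/2.20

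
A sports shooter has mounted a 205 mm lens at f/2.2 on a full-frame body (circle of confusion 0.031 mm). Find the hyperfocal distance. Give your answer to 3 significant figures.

616 m

Hyperfocal distance H = f²/(N·c) + f = 205²/(2.2 × 0.031) + 205 = 42025/0.0682 + 205 ≈ 616407.3 mm ≈ 616 m.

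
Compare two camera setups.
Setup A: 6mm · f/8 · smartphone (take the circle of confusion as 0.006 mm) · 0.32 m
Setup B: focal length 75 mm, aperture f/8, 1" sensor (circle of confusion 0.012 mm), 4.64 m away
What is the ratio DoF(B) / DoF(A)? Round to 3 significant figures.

Setup A: H = 6²/(8×0.006) + 6 ≈ 756.0 mm; DoF = Df − Dn = 550.46 − 225.56 ≈ 324.90 mm.
Setup B: H = 75²/(8×0.012) + 75 ≈ 58668.8 mm; DoF = Df − Dn = 5032.04 − 4304.63 ≈ 727.41 mm.
Ratio = 727.41 / 324.90 ≈ 2.24.

2.24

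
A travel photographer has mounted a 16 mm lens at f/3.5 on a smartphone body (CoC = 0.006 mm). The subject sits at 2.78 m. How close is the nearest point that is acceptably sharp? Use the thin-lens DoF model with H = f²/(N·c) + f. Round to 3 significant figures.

2.27 m

Hyperfocal distance H = f²/(N·c) + f = 16²/(3.5 × 0.006) + 16 = 256/0.021 + 16 ≈ 12206.5 mm ≈ 12.21 m.
Near limit Dn = s·(H − f)/(H + s − 2f) = 2780 × (12206.5 − 16) / (12206.5 + 2780 − 2 × 16) = 2780 × 12190.5 / 14954.5 ≈ 2266.2 mm ≈ 2.27 m.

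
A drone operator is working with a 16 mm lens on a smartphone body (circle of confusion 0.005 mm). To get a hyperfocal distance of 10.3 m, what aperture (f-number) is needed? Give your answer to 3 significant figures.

Rearrange H = f²/(N·c) + f for N: N = f² / ((H − f)·c).
N = 16² / ((10300 − 16) × 0.005) = 256 / 51.42 ≈ 4.98.

f/4.98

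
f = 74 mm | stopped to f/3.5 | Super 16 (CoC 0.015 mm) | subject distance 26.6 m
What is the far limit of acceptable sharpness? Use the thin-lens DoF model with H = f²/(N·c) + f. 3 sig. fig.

Hyperfocal distance H = f²/(N·c) + f = 74²/(3.5 × 0.015) + 74 = 5476/0.0525 + 74 ≈ 104378.8 mm ≈ 104.4 m.
Far limit Df = s·(H − f)/(H − s) = 26600 × (104378.8 − 74) / (104378.8 − 26600) = 26600 × 104304.8 / 77778.8 ≈ 35672 mm ≈ 35.7 m.

35.7 m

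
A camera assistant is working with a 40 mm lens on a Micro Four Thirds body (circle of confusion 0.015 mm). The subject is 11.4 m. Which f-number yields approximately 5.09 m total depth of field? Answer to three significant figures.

Write h = H − f = f²/(N·c). The thin-lens limits are Dn = s·h/(h + (s−f)) and Df = s·h/(h − (s−f)), so DoF = Df − Dn = 2·s·(s−f)·h / (h² − (s−f)²).
That is a quadratic in h: DoF·h² − 2·s·(s−f)·h − DoF·(s−f)² = 0 ⇒ h = (s−f)·(s + √(s² + DoF²)) / DoF = 11360 × (11400 + √(11400² + 5090²)) / 5090 = 11360 × (11400 + 12484.7) / 5090 ≈ 53307 mm.
Then N = f²/(c·h) = 40² / (0.015 × 53307) = 1600 / 799.60 ≈ 2.00.

f/2.00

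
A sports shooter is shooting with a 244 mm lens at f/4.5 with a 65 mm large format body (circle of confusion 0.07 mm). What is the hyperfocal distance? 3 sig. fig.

Hyperfocal distance H = f²/(N·c) + f = 244²/(4.5 × 0.07) + 244 = 59536/0.315 + 244 ≈ 189247.2 mm ≈ 189 m.

189 m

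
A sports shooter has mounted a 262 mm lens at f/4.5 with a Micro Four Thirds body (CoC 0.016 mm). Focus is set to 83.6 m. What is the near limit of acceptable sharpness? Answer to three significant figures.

Hyperfocal distance H = f²/(N·c) + f = 262²/(4.5 × 0.016) + 262 = 68644/0.072 + 262 ≈ 953650.9 mm ≈ 953.7 m.
Near limit Dn = s·(H − f)/(H + s − 2f) = 83600 × (953650.9 − 262) / (953650.9 + 83600 − 2 × 262) = 83600 × 953388.9 / 1036726.9 ≈ 76880 mm ≈ 76.9 m.

76.9 m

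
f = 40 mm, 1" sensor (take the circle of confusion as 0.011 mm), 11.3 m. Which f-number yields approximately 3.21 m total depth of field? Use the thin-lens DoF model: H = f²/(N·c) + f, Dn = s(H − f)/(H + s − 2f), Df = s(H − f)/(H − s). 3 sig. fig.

f/1.80

Write h = H − f = f²/(N·c). The thin-lens limits are Dn = s·h/(h + (s−f)) and Df = s·h/(h − (s−f)), so DoF = Df − Dn = 2·s·(s−f)·h / (h² − (s−f)²).
That is a quadratic in h: DoF·h² − 2·s·(s−f)·h − DoF·(s−f)² = 0 ⇒ h = (s−f)·(s + √(s² + DoF²)) / DoF = 11260 × (11300 + √(11300² + 3210²)) / 3210 = 11260 × (11300 + 11747.1) / 3210 ≈ 80844 mm.
Then N = f²/(c·h) = 40² / (0.011 × 80844) = 1600 / 889.29 ≈ 1.80.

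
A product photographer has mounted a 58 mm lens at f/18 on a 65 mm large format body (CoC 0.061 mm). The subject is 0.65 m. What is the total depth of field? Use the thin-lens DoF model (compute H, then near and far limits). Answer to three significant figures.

Hyperfocal distance H = f²/(N·c) + f = 58²/(18 × 0.061) + 58 = 3364/1.098 + 58 ≈ 3121.8 mm ≈ 3.122 m.
Near limit Dn = s·(H − f)/(H + s − 2f) = 650 × (3121.8 − 58) / (3121.8 + 650 − 2 × 58) = 650 × 3063.8 / 3655.8 ≈ 544.74 mm.
Far limit Df = s·(H − f)/(H − s) = 650 × (3121.8 − 58) / (3121.8 − 650) = 650 × 3063.8 / 2471.8 ≈ 805.68 mm.
Depth of field = Df − Dn = 805.68 − 544.74 ≈ 260.94 mm.

261 mm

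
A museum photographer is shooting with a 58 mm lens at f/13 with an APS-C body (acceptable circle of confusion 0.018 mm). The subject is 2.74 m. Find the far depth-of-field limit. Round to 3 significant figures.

3.37 m

Hyperfocal distance H = f²/(N·c) + f = 58²/(13 × 0.018) + 58 = 3364/0.234 + 58 ≈ 14434.1 mm ≈ 14.43 m.
Far limit Df = s·(H − f)/(H − s) = 2740 × (14434.1 − 58) / (14434.1 − 2740) = 2740 × 14376.1 / 11694.1 ≈ 3368.4 mm ≈ 3.37 m.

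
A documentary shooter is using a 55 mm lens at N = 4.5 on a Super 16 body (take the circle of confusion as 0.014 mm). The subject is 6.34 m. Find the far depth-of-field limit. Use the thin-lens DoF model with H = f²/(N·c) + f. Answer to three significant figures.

Hyperfocal distance H = f²/(N·c) + f = 55²/(4.5 × 0.014) + 55 = 3025/0.063 + 55 ≈ 48070.9 mm ≈ 48.07 m.
Far limit Df = s·(H − f)/(H − s) = 6340 × (48070.9 − 55) / (48070.9 − 6340) = 6340 × 48015.9 / 41730.9 ≈ 7294.9 mm ≈ 7.29 m.

7.29 m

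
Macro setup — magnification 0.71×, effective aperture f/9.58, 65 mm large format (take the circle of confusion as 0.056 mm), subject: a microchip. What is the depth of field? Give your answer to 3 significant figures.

At magnification m, DoF ≈ 2·N_eff·c/m² = 2 × 9.58 × 0.056 / 0.71² = 1.073 / 0.5041 ≈ 2.13 mm.

2.13 mm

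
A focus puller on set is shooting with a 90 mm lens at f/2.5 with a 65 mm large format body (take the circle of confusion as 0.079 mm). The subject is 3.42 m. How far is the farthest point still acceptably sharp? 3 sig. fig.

Hyperfocal distance H = f²/(N·c) + f = 90²/(2.5 × 0.079) + 90 = 8100/0.1975 + 90 ≈ 41102.7 mm ≈ 41.10 m.
Far limit Df = s·(H − f)/(H − s) = 3420 × (41102.7 − 90) / (41102.7 − 3420) = 3420 × 41012.7 / 37682.7 ≈ 3722.2 mm ≈ 3.72 m.

3.72 m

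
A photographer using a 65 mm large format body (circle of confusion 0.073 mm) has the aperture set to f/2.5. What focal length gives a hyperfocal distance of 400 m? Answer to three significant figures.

From H = f²/(N·c) + f, with f ≪ H: f ≈ √(H·N·c) = √(400000 × 2.5 × 0.073) = √73000 ≈ 270.2 mm.
The +f correction barely moves this — solving exactly, f² + N·c·f − N·c·H = 0 ⇒ f = (−N·c + √((N·c)² + 4·N·c·H))/2 = (−0.1825 + √292000)/2 ≈ 270.09 mm, so f ≈ 270 mm.

270 mm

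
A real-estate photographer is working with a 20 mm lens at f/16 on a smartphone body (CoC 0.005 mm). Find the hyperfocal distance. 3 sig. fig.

5.02 m

Hyperfocal distance H = f²/(N·c) + f = 20²/(16 × 0.005) + 20 = 400/0.08 + 20 ≈ 5020.0 mm ≈ 5.02 m.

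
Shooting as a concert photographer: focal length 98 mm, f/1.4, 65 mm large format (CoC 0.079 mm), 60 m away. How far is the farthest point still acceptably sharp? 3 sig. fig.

193 m

Hyperfocal distance H = f²/(N·c) + f = 98²/(1.4 × 0.079) + 98 = 9604/0.1106 + 98 ≈ 86933.4 mm ≈ 86.93 m.
Far limit Df = s·(H − f)/(H − s) = 60000 × (86933.4 − 98) / (86933.4 − 60000) = 60000 × 86835.4 / 26933.4 ≈ 193445 mm ≈ 193 m.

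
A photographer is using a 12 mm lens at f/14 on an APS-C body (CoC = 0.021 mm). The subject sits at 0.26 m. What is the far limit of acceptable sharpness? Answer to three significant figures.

Hyperfocal distance H = f²/(N·c) + f = 12²/(14 × 0.021) + 12 = 144/0.294 + 12 ≈ 501.8 mm ≈ 0.502 m.
Far limit Df = s·(H − f)/(H − s) = 260 × (501.8 − 12) / (501.8 − 260) = 260 × 489.8 / 241.8 ≈ 526.67 mm ≈ 0.527 m.

0.527 m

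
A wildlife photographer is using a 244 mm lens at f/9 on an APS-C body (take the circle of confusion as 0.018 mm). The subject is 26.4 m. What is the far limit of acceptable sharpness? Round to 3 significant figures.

Hyperfocal distance H = f²/(N·c) + f = 244²/(9 × 0.018) + 244 = 59536/0.162 + 244 ≈ 367750.2 mm ≈ 367.8 m.
Far limit Df = s·(H − f)/(H − s) = 26400 × (367750.2 − 244) / (367750.2 − 26400) = 26400 × 367506.2 / 341350.2 ≈ 28423 mm ≈ 28.4 m.

28.4 m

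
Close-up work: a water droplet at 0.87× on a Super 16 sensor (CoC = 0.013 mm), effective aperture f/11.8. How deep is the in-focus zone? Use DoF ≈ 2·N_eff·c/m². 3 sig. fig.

0.405 mm

At magnification m, DoF ≈ 2·N_eff·c/m² = 2 × 11.8 × 0.013 / 0.87² = 0.3068 / 0.7569 ≈ 0.405 mm.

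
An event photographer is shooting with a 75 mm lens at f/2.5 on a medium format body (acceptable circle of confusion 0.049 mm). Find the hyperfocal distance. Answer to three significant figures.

46.0 m

Hyperfocal distance H = f²/(N·c) + f = 75²/(2.5 × 0.049) + 75 = 5625/0.1225 + 75 ≈ 45993.4 mm ≈ 46.0 m.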